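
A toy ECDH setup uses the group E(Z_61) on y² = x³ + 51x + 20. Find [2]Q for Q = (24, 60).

tangent at (24, 60): λ = (3·24² + 51)/(2·60) ≡ 10/59. 59⁻¹ ≡ 30 (mod 61) since 59·30 = 1770 ≡ 1, so λ ≡ 10·30 ≡ 56.
  x = λ² - 24 - 24 = 3136 - 48 ≡ 38; y = λ·(24 - 38) - 60 ≡ 10. → (38, 10)

(38, 10)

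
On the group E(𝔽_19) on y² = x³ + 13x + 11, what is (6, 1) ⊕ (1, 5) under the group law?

(6, 1) + (1, 5). λ = (5 - 1)/(1 - 6) ≡ 4/14 mod 19. 14⁻¹ ≡ 15 (mod 19) since 14·15 = 210 ≡ 1, so λ ≡ 3.
  x = λ² - 6 - 1 = 9 - 7 ≡ 2; y = λ·(6 - 2) - 1 ≡ 11. → (2, 11)

(2, 11)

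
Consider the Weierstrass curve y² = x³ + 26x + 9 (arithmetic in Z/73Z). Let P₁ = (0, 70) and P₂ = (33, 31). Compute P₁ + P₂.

(42, 46)

(0, 70) + (33, 31). λ = (31 - 70)/(33 - 0) ≡ 34/33 mod 73. 33⁻¹ ≡ 31 (mod 73), so λ ≡ 32.
  x = λ² - 0 - 33 = 1024 - 33 ≡ 42; y = λ·(0 - 42) - 70 ≡ 46. → (42, 46)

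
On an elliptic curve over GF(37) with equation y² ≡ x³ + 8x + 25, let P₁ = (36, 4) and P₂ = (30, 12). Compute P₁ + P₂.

(36, 4) + (30, 12). λ = (12 - 4)/(30 - 36) ≡ 8/31 mod 37. 31⁻¹ ≡ 6 (mod 37) since 31·6 = 186 ≡ 1, so λ ≡ 11.
  x = λ² - 36 - 30 = 121 - 66 ≡ 18; y = λ·(36 - 18) - 4 ≡ 9. → (18, 9)

(18, 9)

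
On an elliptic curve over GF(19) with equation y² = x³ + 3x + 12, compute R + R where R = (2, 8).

(2, 11)

tangent at (2, 8): λ = (3·2² + 3)/(2·8) ≡ 15/16. 16⁻¹ ≡ 6 (mod 19) since 16·6 = 96 ≡ 1, so λ ≡ 15·6 ≡ 14.
  x = λ² - 2 - 2 = 196 - 4 ≡ 2; y = λ·(2 - 2) - 8 ≡ 11. → (2, 11)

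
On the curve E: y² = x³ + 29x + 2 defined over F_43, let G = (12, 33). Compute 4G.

Double-and-add on 4 = (100)₂. Start with G = (12, 33) for the leading 1-bit.
double: tangent at (12, 33): λ = (3·12² + 29)/(2·33) ≡ 31/23. 23⁻¹ ≡ 15 (mod 43), so λ ≡ 31·15 ≡ 35.
  x = λ² - 12 - 12 = 1225 - 24 ≡ 40; y = λ·(12 - 40) - 33 ≡ 19. → (40, 19)
double: tangent at (40, 19): λ = (3·40² + 29)/(2·19) ≡ 13/38. 38⁻¹ ≡ 17 (mod 43) since 38·17 = 646 ≡ 1, so λ ≡ 13·17 ≡ 6.
  x = λ² - 40 - 40 = 36 - 80 ≡ 42; y = λ·(40 - 42) - 19 ≡ 12. → (42, 12)

(42, 12)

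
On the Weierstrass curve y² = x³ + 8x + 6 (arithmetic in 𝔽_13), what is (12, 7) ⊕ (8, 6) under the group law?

(12, 7) + (8, 6). λ = (6 - 7)/(8 - 12) ≡ 12/9 mod 13. 9⁻¹ ≡ 3 (mod 13), so λ ≡ 10.
  x = λ² - 12 - 8 = 100 - 20 ≡ 2; y = λ·(12 - 2) - 7 ≡ 2. → (2, 2)

(2, 2)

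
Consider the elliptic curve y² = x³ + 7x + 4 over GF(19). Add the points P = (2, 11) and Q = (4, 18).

(2, 11) + (4, 18). λ = (18 - 11)/(4 - 2) ≡ 7/2 mod 19. 2⁻¹ ≡ 10 (mod 19), so λ ≡ 13.
  x = λ² - 2 - 4 = 169 - 6 ≡ 11; y = λ·(2 - 11) - 11 ≡ 5. → (11, 5)

(11, 5)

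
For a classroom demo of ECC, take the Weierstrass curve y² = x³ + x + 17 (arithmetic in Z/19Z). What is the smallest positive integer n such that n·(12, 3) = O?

7

2P: tangent at (12, 3): λ = (3·12² + 1)/(2·3) ≡ 15/6. 6⁻¹ ≡ 16 (mod 19) since 6·16 = 96 ≡ 1, so λ ≡ 15·16 ≡ 12.
  x = λ² - 12 - 12 = 144 - 24 ≡ 6; y = λ·(12 - 6) - 3 ≡ 12. → (6, 12)
3P: (6, 12) + (12, 3). λ = (3 - 12)/(12 - 6) ≡ 10/6 mod 19. 6⁻¹ ≡ 16 (mod 19), so λ ≡ 8.
  x = λ² - 6 - 12 = 64 - 18 ≡ 8; y = λ·(6 - 8) - 12 ≡ 10. → (8, 10)
4P: (8, 10) + (12, 3). λ = (3 - 10)/(12 - 8) ≡ 12/4 mod 19. 4⁻¹ ≡ 5 (mod 19), so λ ≡ 3.
  x = λ² - 8 - 12 = 9 - 20 ≡ 8; y = λ·(8 - 8) - 10 ≡ 9. → (8, 9)
5P: (8, 9) + (12, 3). λ = (3 - 9)/(12 - 8) ≡ 13/4 mod 19. 4⁻¹ ≡ 5 (mod 19) since 4·5 = 20 ≡ 1, so λ ≡ 8.
  x = λ² - 8 - 12 = 64 - 20 ≡ 6; y = λ·(8 - 6) - 9 ≡ 7. → (6, 7)
6P: (6, 7) + (12, 3). λ = (3 - 7)/(12 - 6) ≡ 15/6 mod 19. 6⁻¹ ≡ 16 (mod 19), so λ ≡ 12.
  x = λ² - 6 - 12 = 144 - 18 ≡ 12; y = λ·(6 - 12) - 7 ≡ 16. → (12, 16)
7P: (12, 16) + (12, 3): same x and y₁ ≡ -y₂, so the sum is O.
7P = O, so the order is 7.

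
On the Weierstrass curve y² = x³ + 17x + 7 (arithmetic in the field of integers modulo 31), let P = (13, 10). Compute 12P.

(7, 29)

Double-and-add on 12 = (1100)₂. Start with P = (13, 10) for the leading 1-bit.
double: tangent at (13, 10): λ = (3·13² + 17)/(2·10) ≡ 28/20. 20⁻¹ ≡ 14 (mod 31) since 20·14 = 280 ≡ 1, so λ ≡ 28·14 ≡ 20.
  x = λ² - 13 - 13 = 400 - 26 ≡ 2; y = λ·(13 - 2) - 10 ≡ 24. → (2, 24)
add P: (2, 24) + (13, 10). λ = (10 - 24)/(13 - 2) ≡ 17/11 mod 31. 11⁻¹ ≡ 17 (mod 31), so λ ≡ 10.
  x = λ² - 2 - 13 = 100 - 15 ≡ 23; y = λ·(2 - 23) - 24 ≡ 14. → (23, 14)
double: tangent at (23, 14): λ = (3·23² + 17)/(2·14) ≡ 23/28. 28⁻¹ ≡ 10 (mod 31) since 28·10 = 280 ≡ 1, so λ ≡ 23·10 ≡ 13.
  x = λ² - 23 - 23 = 169 - 46 ≡ 30; y = λ·(23 - 30) - 14 ≡ 19. → (30, 19)
double: tangent at (30, 19): λ = (3·30² + 17)/(2·19) ≡ 20/7. 7⁻¹ ≡ 9 (mod 31) since 7·9 = 63 ≡ 1, so λ ≡ 20·9 ≡ 25.
  x = λ² - 30 - 30 = 625 - 60 ≡ 7; y = λ·(30 - 7) - 19 ≡ 29. → (7, 29)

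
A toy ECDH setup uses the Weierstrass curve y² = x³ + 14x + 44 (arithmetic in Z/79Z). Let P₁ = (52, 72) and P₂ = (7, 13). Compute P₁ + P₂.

(52, 72) + (7, 13). λ = (13 - 72)/(7 - 52) ≡ 20/34 mod 79. 34⁻¹ ≡ 7 (mod 79), so λ ≡ 61.
  x = λ² - 52 - 7 = 3721 - 59 ≡ 28; y = λ·(52 - 28) - 72 ≡ 49. → (28, 49)

(28, 49)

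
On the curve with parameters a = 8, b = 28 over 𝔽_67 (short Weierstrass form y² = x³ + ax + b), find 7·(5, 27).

(21, 55)

Write Q = (5, 27).
Double-and-add on 7 = (111)₂. Start with Q = (5, 27) for the leading 1-bit.
double: tangent at (5, 27): λ = (3·5² + 8)/(2·27) ≡ 16/54. 54⁻¹ ≡ 36 (mod 67) since 54·36 = 1944 ≡ 1, so λ ≡ 16·36 ≡ 40.
  x = λ² - 5 - 5 = 1600 - 10 ≡ 49; y = λ·(5 - 49) - 27 ≡ 22. → (49, 22)
add Q: (49, 22) + (5, 27). λ = (27 - 22)/(5 - 49) ≡ 5/23 mod 67. 23⁻¹ ≡ 35 (mod 67), so λ ≡ 41.
  x = λ² - 49 - 5 = 1681 - 54 ≡ 19; y = λ·(49 - 19) - 22 ≡ 2. → (19, 2)
double: tangent at (19, 2): λ = (3·19² + 8)/(2·2) ≡ 19/4. 4⁻¹ ≡ 17 (mod 67) since 4·17 = 68 ≡ 1, so λ ≡ 19·17 ≡ 55.
  x = λ² - 19 - 19 = 3025 - 38 ≡ 39; y = λ·(19 - 39) - 2 ≡ 37. → (39, 37)
add Q: (39, 37) + (5, 27). λ = (27 - 37)/(5 - 39) ≡ 57/33 mod 67. 33⁻¹ ≡ 65 (mod 67), so λ ≡ 20.
  x = λ² - 39 - 5 = 400 - 44 ≡ 21; y = λ·(39 - 21) - 37 ≡ 55. → (21, 55)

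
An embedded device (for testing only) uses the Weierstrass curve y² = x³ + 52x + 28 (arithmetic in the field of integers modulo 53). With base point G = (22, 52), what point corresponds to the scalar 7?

(7, 24)

Double-and-add on 7 = (111)₂. Start with G = (22, 52) for the leading 1-bit.
double: tangent at (22, 52): λ = (3·22² + 52)/(2·52) ≡ 20/51. 51⁻¹ ≡ 26 (mod 53), so λ ≡ 20·26 ≡ 43.
  x = λ² - 22 - 22 = 1849 - 44 ≡ 3; y = λ·(22 - 3) - 52 ≡ 23. → (3, 23)
add G: (3, 23) + (22, 52). λ = (52 - 23)/(22 - 3) ≡ 29/19 mod 53. 19⁻¹ ≡ 14 (mod 53), so λ ≡ 35.
  x = λ² - 3 - 22 = 1225 - 25 ≡ 34; y = λ·(3 - 34) - 23 ≡ 5. → (34, 5)
double: tangent at (34, 5): λ = (3·34² + 52)/(2·5) ≡ 22/10. 10⁻¹ ≡ 16 (mod 53), so λ ≡ 22·16 ≡ 34.
  x = λ² - 34 - 34 = 1156 - 68 ≡ 28; y = λ·(34 - 28) - 5 ≡ 40. → (28, 40)
add G: (28, 40) + (22, 52). λ = (52 - 40)/(22 - 28) ≡ 12/47 mod 53. 47⁻¹ ≡ 44 (mod 53), so λ ≡ 51.
  x = λ² - 28 - 22 = 2601 - 50 ≡ 7; y = λ·(28 - 7) - 40 ≡ 24. → (7, 24)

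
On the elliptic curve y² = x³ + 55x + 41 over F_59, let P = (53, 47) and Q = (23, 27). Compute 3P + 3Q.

First 3P:
Repeated addition: build up to 3P.
2P: tangent at (53, 47): λ = (3·53² + 55)/(2·47) ≡ 45/35. 35⁻¹ ≡ 27 (mod 59) since 35·27 = 945 ≡ 1, so λ ≡ 45·27 ≡ 35.
  x = λ² - 53 - 53 = 1225 - 106 ≡ 57; y = λ·(53 - 57) - 47 ≡ 49. → (57, 49)
3P: (57, 49) + (53, 47). λ = (47 - 49)/(53 - 57) ≡ 57/55 mod 59. 55⁻¹ ≡ 44 (mod 59), so λ ≡ 30.
  x = λ² - 57 - 53 = 900 - 110 ≡ 23; y = λ·(57 - 23) - 49 ≡ 27. → (23, 27)
3P = (23, 27).
Next 3Q:
Repeated addition: build up to 3Q.
2Q: tangent at (23, 27): λ = (3·23² + 55)/(2·27) ≡ 49/54. 54⁻¹ ≡ 47 (mod 59) since 54·47 = 2538 ≡ 1, so λ ≡ 49·47 ≡ 2.
  x = λ² - 23 - 23 = 4 - 46 ≡ 17; y = λ·(23 - 17) - 27 ≡ 44. → (17, 44)
3Q: (17, 44) + (23, 27). λ = (27 - 44)/(23 - 17) ≡ 42/6 mod 59. 6⁻¹ ≡ 10 (mod 59), so λ ≡ 7.
  x = λ² - 17 - 23 = 49 - 40 ≡ 9; y = λ·(17 - 9) - 44 ≡ 12. → (9, 12)
3Q = (9, 12).
Finally 3P + 3Q:
(23, 27) + (9, 12). λ = (12 - 27)/(9 - 23) ≡ 44/45 mod 59. 45⁻¹ ≡ 21 (mod 59), so λ ≡ 39.
  x = λ² - 23 - 9 = 1521 - 32 ≡ 14; y = λ·(23 - 14) - 27 ≡ 29. → (14, 29)

(14, 29)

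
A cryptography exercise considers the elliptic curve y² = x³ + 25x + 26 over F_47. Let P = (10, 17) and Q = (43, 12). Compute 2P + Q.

First 2P:
Repeated addition: build up to 2P.
2P: tangent at (10, 17): λ = (3·10² + 25)/(2·17) ≡ 43/34. 34⁻¹ ≡ 18 (mod 47) since 34·18 = 612 ≡ 1, so λ ≡ 43·18 ≡ 22.
  x = λ² - 10 - 10 = 484 - 20 ≡ 41; y = λ·(10 - 41) - 17 ≡ 6. → (41, 6)
2P = (41, 6).
Finally 2P + Q:
(41, 6) + (43, 12). λ = (12 - 6)/(43 - 41) ≡ 6/2 mod 47. 2⁻¹ ≡ 24 (mod 47), so λ ≡ 3.
  x = λ² - 41 - 43 = 9 - 84 ≡ 19; y = λ·(41 - 19) - 6 ≡ 13. → (19, 13)

(19, 13)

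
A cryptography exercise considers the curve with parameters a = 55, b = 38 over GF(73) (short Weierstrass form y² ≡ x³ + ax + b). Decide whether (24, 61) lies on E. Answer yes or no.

yes

y² = 61² ≡ 71; x³ + 55x + 38 = 15182 ≡ 71 (mod 73). 71 = 71.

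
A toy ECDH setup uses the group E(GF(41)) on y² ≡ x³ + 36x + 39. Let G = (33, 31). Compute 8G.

Double-and-add on 8 = (1000)₂. Start with G = (33, 31) for the leading 1-bit.
double: tangent at (33, 31): λ = (3·33² + 36)/(2·31) ≡ 23/21. 21⁻¹ ≡ 2 (mod 41), so λ ≡ 23·2 ≡ 5.
  x = λ² - 33 - 33 = 25 - 66 ≡ 0; y = λ·(33 - 0) - 31 ≡ 11. → (0, 11)
double: tangent at (0, 11): λ = (3·0² + 36)/(2·11) ≡ 36/22. 22⁻¹ ≡ 28 (mod 41) since 22·28 = 616 ≡ 1, so λ ≡ 36·28 ≡ 24.
  x = λ² - 0 - 0 = 576 - 0 ≡ 2; y = λ·(0 - 2) - 11 ≡ 23. → (2, 23)
double: tangent at (2, 23): λ = (3·2² + 36)/(2·23) ≡ 7/5. 5⁻¹ ≡ 33 (mod 41), so λ ≡ 7·33 ≡ 26.
  x = λ² - 2 - 2 = 676 - 4 ≡ 16; y = λ·(2 - 16) - 23 ≡ 23. → (16, 23)

(16, 23)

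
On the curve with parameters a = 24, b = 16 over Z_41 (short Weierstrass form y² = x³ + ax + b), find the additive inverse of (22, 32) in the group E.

(22, 9)

-(22, 32) = (22, -32 mod 41) = (22, 9).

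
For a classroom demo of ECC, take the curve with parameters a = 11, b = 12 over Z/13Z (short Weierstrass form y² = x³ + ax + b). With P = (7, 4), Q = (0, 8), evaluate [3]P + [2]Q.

First 3P:
Repeated addition: build up to 3P.
2P: tangent at (7, 4): λ = (3·7² + 11)/(2·4) ≡ 2/8. 8⁻¹ ≡ 5 (mod 13), so λ ≡ 2·5 ≡ 10.
  x = λ² - 7 - 7 = 100 - 14 ≡ 8; y = λ·(7 - 8) - 4 ≡ 12. → (8, 12)
3P: (8, 12) + (7, 4). λ = (4 - 12)/(7 - 8) ≡ 5/12 mod 13. 12⁻¹ ≡ 12 (mod 13), so λ ≡ 8.
  x = λ² - 8 - 7 = 64 - 15 ≡ 10; y = λ·(8 - 10) - 12 ≡ 11. → (10, 11)
3P = (10, 11).
Next 2Q:
Repeated addition: build up to 2Q.
2Q: tangent at (0, 8): λ = (3·0² + 11)/(2·8) ≡ 11/3. 3⁻¹ ≡ 9 (mod 13), so λ ≡ 11·9 ≡ 8.
  x = λ² - 0 - 0 = 64 - 0 ≡ 12; y = λ·(0 - 12) - 8 ≡ 0. → (12, 0)
2Q = (12, 0).
Finally 3P + 2Q:
(10, 11) + (12, 0). λ = (0 - 11)/(12 - 10) ≡ 2/2 mod 13. 2⁻¹ ≡ 7 (mod 13), so λ ≡ 1.
  x = λ² - 10 - 12 = 1 - 22 ≡ 5; y = λ·(10 - 5) - 11 ≡ 7. → (5, 7)

(5, 7)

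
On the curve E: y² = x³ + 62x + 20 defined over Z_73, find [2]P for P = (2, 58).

tangent at (2, 58): λ = (3·2² + 62)/(2·58) ≡ 1/43. 43⁻¹ ≡ 17 (mod 73), so λ ≡ 1·17 ≡ 17.
  x = λ² - 2 - 2 = 289 - 4 ≡ 66; y = λ·(2 - 66) - 58 ≡ 22. → (66, 22)

(66, 22)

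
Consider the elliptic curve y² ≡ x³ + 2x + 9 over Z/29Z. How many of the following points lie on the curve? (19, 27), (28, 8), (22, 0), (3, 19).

(19, 27): 27² ≡ 4, rhs ≡ 4 → on.
(28, 8): 8² ≡ 6, rhs ≡ 6 → on.
(22, 0): 0² ≡ 0, rhs ≡ 0 → on.
(3, 19): 19² ≡ 13, rhs ≡ 13 → on.

4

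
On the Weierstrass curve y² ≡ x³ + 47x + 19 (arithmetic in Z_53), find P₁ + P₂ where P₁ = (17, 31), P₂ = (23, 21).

(17, 31) + (23, 21). λ = (21 - 31)/(23 - 17) ≡ 43/6 mod 53. 6⁻¹ ≡ 9 (mod 53), so λ ≡ 16.
  x = λ² - 17 - 23 = 256 - 40 ≡ 4; y = λ·(17 - 4) - 31 ≡ 18. → (4, 18)

(4, 18)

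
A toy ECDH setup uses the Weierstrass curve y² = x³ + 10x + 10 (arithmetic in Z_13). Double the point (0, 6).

tangent at (0, 6): λ = (3·0² + 10)/(2·6) ≡ 10/12. 12⁻¹ ≡ 12 (mod 13), so λ ≡ 10·12 ≡ 3.
  x = λ² - 0 - 0 = 9 - 0 ≡ 9; y = λ·(0 - 9) - 6 ≡ 6. → (9, 6)

(9, 6)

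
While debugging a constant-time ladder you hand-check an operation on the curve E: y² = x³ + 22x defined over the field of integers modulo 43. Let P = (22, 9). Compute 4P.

Repeated addition: build up to 4P.
2P: tangent at (22, 9): λ = (3·22² + 22)/(2·9) ≡ 12/18. 18⁻¹ ≡ 12 (mod 43), so λ ≡ 12·12 ≡ 15.
  x = λ² - 22 - 22 = 225 - 44 ≡ 9; y = λ·(22 - 9) - 9 ≡ 14. → (9, 14)
3P: (9, 14) + (22, 9). λ = (9 - 14)/(22 - 9) ≡ 38/13 mod 43. 13⁻¹ ≡ 10 (mod 43), so λ ≡ 36.
  x = λ² - 9 - 22 = 1296 - 31 ≡ 18; y = λ·(9 - 18) - 14 ≡ 6. → (18, 6)
4P: (18, 6) + (22, 9). λ = (9 - 6)/(22 - 18) ≡ 3/4 mod 43. 4⁻¹ ≡ 11 (mod 43), so λ ≡ 33.
  x = λ² - 18 - 22 = 1089 - 40 ≡ 17; y = λ·(18 - 17) - 6 ≡ 27. → (17, 27)

(17, 27)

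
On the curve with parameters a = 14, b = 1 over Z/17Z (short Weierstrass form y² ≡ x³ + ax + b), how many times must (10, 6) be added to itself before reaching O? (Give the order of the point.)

2P: tangent at (10, 6): λ = (3·10² + 14)/(2·6) ≡ 8/12. 12⁻¹ ≡ 10 (mod 17), so λ ≡ 8·10 ≡ 12.
  x = λ² - 10 - 10 = 144 - 20 ≡ 5; y = λ·(10 - 5) - 6 ≡ 3. → (5, 3)
3P: (5, 3) + (10, 6). λ = (6 - 3)/(10 - 5) ≡ 3/5 mod 17. 5⁻¹ ≡ 7 (mod 17), so λ ≡ 4.
  x = λ² - 5 - 10 = 16 - 15 ≡ 1; y = λ·(5 - 1) - 3 ≡ 13. → (1, 13)
4P: (1, 13) + (10, 6). λ = (6 - 13)/(10 - 1) ≡ 10/9 mod 17. 9⁻¹ ≡ 2 (mod 17) since 9·2 = 18 ≡ 1, so λ ≡ 3.
  x = λ² - 1 - 10 = 9 - 11 ≡ 15; y = λ·(1 - 15) - 13 ≡ 13. → (15, 13)
5P: (15, 13) + (10, 6). λ = (6 - 13)/(10 - 15) ≡ 10/12 mod 17. 12⁻¹ ≡ 10 (mod 17) since 12·10 = 120 ≡ 1, so λ ≡ 15.
  x = λ² - 15 - 10 = 225 - 25 ≡ 13; y = λ·(15 - 13) - 13 ≡ 0. → (13, 0)
6P: (13, 0) + (10, 6). λ = (6 - 0)/(10 - 13) ≡ 6/14 mod 17. 14⁻¹ ≡ 11 (mod 17) since 14·11 = 154 ≡ 1, so λ ≡ 15.
  x = λ² - 13 - 10 = 225 - 23 ≡ 15; y = λ·(13 - 15) - 0 ≡ 4. → (15, 4)
7P: (15, 4) + (10, 6). λ = (6 - 4)/(10 - 15) ≡ 2/12 mod 17. 12⁻¹ ≡ 10 (mod 17), so λ ≡ 3.
  x = λ² - 15 - 10 = 9 - 25 ≡ 1; y = λ·(15 - 1) - 4 ≡ 4. → (1, 4)
8P: (1, 4) + (10, 6). λ = (6 - 4)/(10 - 1) ≡ 2/9 mod 17. 9⁻¹ ≡ 2 (mod 17) since 9·2 = 18 ≡ 1, so λ ≡ 4.
  x = λ² - 1 - 10 = 16 - 11 ≡ 5; y = λ·(1 - 5) - 4 ≡ 14. → (5, 14)
9P: (5, 14) + (10, 6). λ = (6 - 14)/(10 - 5) ≡ 9/5 mod 17. 5⁻¹ ≡ 7 (mod 17), so λ ≡ 12.
  x = λ² - 5 - 10 = 144 - 15 ≡ 10; y = λ·(5 - 10) - 14 ≡ 11. → (10, 11)
10P: (10, 11) + (10, 6): same x and y₁ ≡ -y₂, so the sum is O.
10P = O, so the order is 10.

10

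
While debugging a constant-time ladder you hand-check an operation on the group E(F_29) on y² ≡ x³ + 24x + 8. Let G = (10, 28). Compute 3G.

(6, 7)

Repeated addition: build up to 3G.
2G: tangent at (10, 28): λ = (3·10² + 24)/(2·28) ≡ 5/27. 27⁻¹ ≡ 14 (mod 29), so λ ≡ 5·14 ≡ 12.
  x = λ² - 10 - 10 = 144 - 20 ≡ 8; y = λ·(10 - 8) - 28 ≡ 25. → (8, 25)
3G: (8, 25) + (10, 28). λ = (28 - 25)/(10 - 8) ≡ 3/2 mod 29. 2⁻¹ ≡ 15 (mod 29) since 2·15 = 30 ≡ 1, so λ ≡ 16.
  x = λ² - 8 - 10 = 256 - 18 ≡ 6; y = λ·(8 - 6) - 25 ≡ 7. → (6, 7)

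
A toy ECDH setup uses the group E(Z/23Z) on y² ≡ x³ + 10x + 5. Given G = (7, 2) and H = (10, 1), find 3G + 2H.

(10, 22)

First 3G:
Repeated addition: build up to 3G.
2G: tangent at (7, 2): λ = (3·7² + 10)/(2·2) ≡ 19/4. 4⁻¹ ≡ 6 (mod 23) since 4·6 = 24 ≡ 1, so λ ≡ 19·6 ≡ 22.
  x = λ² - 7 - 7 = 484 - 14 ≡ 10; y = λ·(7 - 10) - 2 ≡ 1. → (10, 1)
3G: (10, 1) + (7, 2). λ = (2 - 1)/(7 - 10) ≡ 1/20 mod 23. 20⁻¹ ≡ 15 (mod 23) since 20·15 = 300 ≡ 1, so λ ≡ 15.
  x = λ² - 10 - 7 = 225 - 17 ≡ 1; y = λ·(10 - 1) - 1 ≡ 19. → (1, 19)
3G = (1, 19).
Next 2H:
Repeated addition: build up to 2H.
2H: tangent at (10, 1): λ = (3·10² + 10)/(2·1) ≡ 11/2. 2⁻¹ ≡ 12 (mod 23) since 2·12 = 24 ≡ 1, so λ ≡ 11·12 ≡ 17.
  x = λ² - 10 - 10 = 289 - 20 ≡ 16; y = λ·(10 - 16) - 1 ≡ 12. → (16, 12)
2H = (16, 12).
Finally 3G + 2H:
(1, 19) + (16, 12). λ = (12 - 19)/(16 - 1) ≡ 16/15 mod 23. 15⁻¹ ≡ 20 (mod 23), so λ ≡ 21.
  x = λ² - 1 - 16 = 441 - 17 ≡ 10; y = λ·(1 - 10) - 19 ≡ 22. → (10, 22)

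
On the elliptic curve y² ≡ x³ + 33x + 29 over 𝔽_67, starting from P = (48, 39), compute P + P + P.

(53, 46)

Repeated addition: build up to 3P.
2P: tangent at (48, 39): λ = (3·48² + 33)/(2·39) ≡ 44/11. 11⁻¹ ≡ 61 (mod 67), so λ ≡ 44·61 ≡ 4.
  x = λ² - 48 - 48 = 16 - 96 ≡ 54; y = λ·(48 - 54) - 39 ≡ 4. → (54, 4)
3P: (54, 4) + (48, 39). λ = (39 - 4)/(48 - 54) ≡ 35/61 mod 67. 61⁻¹ ≡ 11 (mod 67), so λ ≡ 50.
  x = λ² - 54 - 48 = 2500 - 102 ≡ 53; y = λ·(54 - 53) - 4 ≡ 46. → (53, 46)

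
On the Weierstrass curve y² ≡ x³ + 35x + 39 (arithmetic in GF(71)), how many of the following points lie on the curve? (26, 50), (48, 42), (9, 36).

2

(26, 50): 50² ≡ 15, rhs ≡ 65 → off.
(48, 42): 42² ≡ 60, rhs ≡ 60 → on.
(9, 36): 36² ≡ 18, rhs ≡ 18 → on.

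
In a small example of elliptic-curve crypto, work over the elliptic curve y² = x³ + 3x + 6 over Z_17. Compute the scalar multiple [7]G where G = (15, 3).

(3, 5)

Double-and-add on 7 = (111)₂. Start with G = (15, 3) for the leading 1-bit.
double: tangent at (15, 3): λ = (3·15² + 3)/(2·3) ≡ 15/6. 6⁻¹ ≡ 3 (mod 17), so λ ≡ 15·3 ≡ 11.
  x = λ² - 15 - 15 = 121 - 30 ≡ 6; y = λ·(15 - 6) - 3 ≡ 11. → (6, 11)
add G: (6, 11) + (15, 3). λ = (3 - 11)/(15 - 6) ≡ 9/9 mod 17. 9⁻¹ ≡ 2 (mod 17) since 9·2 = 18 ≡ 1, so λ ≡ 1.
  x = λ² - 6 - 15 = 1 - 21 ≡ 14; y = λ·(6 - 14) - 11 ≡ 15. → (14, 15)
double: tangent at (14, 15): λ = (3·14² + 3)/(2·15) ≡ 13/13. 13⁻¹ ≡ 4 (mod 17) since 13·4 = 52 ≡ 1, so λ ≡ 13·4 ≡ 1.
  x = λ² - 14 - 14 = 1 - 28 ≡ 7; y = λ·(14 - 7) - 15 ≡ 9. → (7, 9)
add G: (7, 9) + (15, 3). λ = (3 - 9)/(15 - 7) ≡ 11/8 mod 17. 8⁻¹ ≡ 15 (mod 17) since 8·15 = 120 ≡ 1, so λ ≡ 12.
  x = λ² - 7 - 15 = 144 - 22 ≡ 3; y = λ·(7 - 3) - 9 ≡ 5. → (3, 5)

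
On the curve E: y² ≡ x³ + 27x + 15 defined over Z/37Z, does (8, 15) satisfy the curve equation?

yes

y² = 15² ≡ 3; x³ + 27x + 15 = 743 ≡ 3 (mod 37). 3 = 3.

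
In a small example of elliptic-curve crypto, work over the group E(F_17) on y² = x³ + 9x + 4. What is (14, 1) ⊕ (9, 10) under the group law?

(2, 8)

(14, 1) + (9, 10). λ = (10 - 1)/(9 - 14) ≡ 9/12 mod 17. 12⁻¹ ≡ 10 (mod 17), so λ ≡ 5.
  x = λ² - 14 - 9 = 25 - 23 ≡ 2; y = λ·(14 - 2) - 1 ≡ 8. → (2, 8)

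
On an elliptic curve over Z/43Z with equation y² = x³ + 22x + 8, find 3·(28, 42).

(40, 1)

Write P = (28, 42).
Repeated addition: build up to 3P.
2P: tangent at (28, 42): λ = (3·28² + 22)/(2·42) ≡ 9/41. 41⁻¹ ≡ 21 (mod 43), so λ ≡ 9·21 ≡ 17.
  x = λ² - 28 - 28 = 289 - 56 ≡ 18; y = λ·(28 - 18) - 42 ≡ 42. → (18, 42)
3P: (18, 42) + (28, 42). λ = (42 - 42)/(28 - 18) ≡ 0/10 mod 43. 10⁻¹ ≡ 13 (mod 43), so λ ≡ 0.
  x = λ² - 18 - 28 = 0 - 46 ≡ 40; y = λ·(18 - 40) - 42 ≡ 1. → (40, 1)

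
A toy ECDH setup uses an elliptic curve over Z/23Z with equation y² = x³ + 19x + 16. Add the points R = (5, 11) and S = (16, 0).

(5, 11) + (16, 0). λ = (0 - 11)/(16 - 5) ≡ 12/11 mod 23. 11⁻¹ ≡ 21 (mod 23), so λ ≡ 22.
  x = λ² - 5 - 16 = 484 - 21 ≡ 3; y = λ·(5 - 3) - 11 ≡ 10. → (3, 10)

(3, 10)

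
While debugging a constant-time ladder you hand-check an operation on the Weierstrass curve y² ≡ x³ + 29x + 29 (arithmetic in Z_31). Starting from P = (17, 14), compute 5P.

Repeated addition: build up to 5P.
2P: tangent at (17, 14): λ = (3·17² + 29)/(2·14) ≡ 28/28. 28⁻¹ ≡ 10 (mod 31), so λ ≡ 28·10 ≡ 1.
  x = λ² - 17 - 17 = 1 - 34 ≡ 29; y = λ·(17 - 29) - 14 ≡ 5. → (29, 5)
3P: (29, 5) + (17, 14). λ = (14 - 5)/(17 - 29) ≡ 9/19 mod 31. 19⁻¹ ≡ 18 (mod 31) since 19·18 = 342 ≡ 1, so λ ≡ 7.
  x = λ² - 29 - 17 = 49 - 46 ≡ 3; y = λ·(29 - 3) - 5 ≡ 22. → (3, 22)
4P: (3, 22) + (17, 14). λ = (14 - 22)/(17 - 3) ≡ 23/14 mod 31. 14⁻¹ ≡ 20 (mod 31), so λ ≡ 26.
  x = λ² - 3 - 17 = 676 - 20 ≡ 5; y = λ·(3 - 5) - 22 ≡ 19. → (5, 19)
5P: (5, 19) + (17, 14). λ = (14 - 19)/(17 - 5) ≡ 26/12 mod 31. 12⁻¹ ≡ 13 (mod 31), so λ ≡ 28.
  x = λ² - 5 - 17 = 784 - 22 ≡ 18; y = λ·(5 - 18) - 19 ≡ 20. → (18, 20)

(18, 20)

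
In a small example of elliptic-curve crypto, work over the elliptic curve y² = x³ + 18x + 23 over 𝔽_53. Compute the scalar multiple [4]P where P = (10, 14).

(11, 11)

Repeated addition: build up to 4P.
2P: tangent at (10, 14): λ = (3·10² + 18)/(2·14) ≡ 0/28. 28⁻¹ ≡ 36 (mod 53), so λ ≡ 0·36 ≡ 0.
  x = λ² - 10 - 10 = 0 - 20 ≡ 33; y = λ·(10 - 33) - 14 ≡ 39. → (33, 39)
3P: (33, 39) + (10, 14). λ = (14 - 39)/(10 - 33) ≡ 28/30 mod 53. 30⁻¹ ≡ 23 (mod 53), so λ ≡ 8.
  x = λ² - 33 - 10 = 64 - 43 ≡ 21; y = λ·(33 - 21) - 39 ≡ 4. → (21, 4)
4P: (21, 4) + (10, 14). λ = (14 - 4)/(10 - 21) ≡ 10/42 mod 53. 42⁻¹ ≡ 24 (mod 53) since 42·24 = 1008 ≡ 1, so λ ≡ 28.
  x = λ² - 21 - 10 = 784 - 31 ≡ 11; y = λ·(21 - 11) - 4 ≡ 11. → (11, 11)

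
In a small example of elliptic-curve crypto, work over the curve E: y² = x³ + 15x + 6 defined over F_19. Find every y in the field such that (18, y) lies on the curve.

x³ + 15x + 6 = 6108 ≡ 9 (mod 19).
Square roots of 9 mod 19: 3 and 16 (since 3² = 9 ≡ 9).

3, 16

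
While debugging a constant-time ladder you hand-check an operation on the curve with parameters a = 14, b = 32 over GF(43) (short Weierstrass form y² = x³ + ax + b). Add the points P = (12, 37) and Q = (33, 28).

(21, 16)

(12, 37) + (33, 28). λ = (28 - 37)/(33 - 12) ≡ 34/21 mod 43. 21⁻¹ ≡ 41 (mod 43) since 21·41 = 861 ≡ 1, so λ ≡ 18.
  x = λ² - 12 - 33 = 324 - 45 ≡ 21; y = λ·(12 - 21) - 37 ≡ 16. → (21, 16)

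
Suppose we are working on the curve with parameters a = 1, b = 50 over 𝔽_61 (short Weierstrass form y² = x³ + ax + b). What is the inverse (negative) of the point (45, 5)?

(45, 56)

-(45, 5) = (45, -5 mod 61) = (45, 56).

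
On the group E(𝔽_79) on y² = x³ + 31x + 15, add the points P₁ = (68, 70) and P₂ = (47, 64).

(68, 70) + (47, 64). λ = (64 - 70)/(47 - 68) ≡ 73/58 mod 79. 58⁻¹ ≡ 15 (mod 79) since 58·15 = 870 ≡ 1, so λ ≡ 68.
  x = λ² - 68 - 47 = 4624 - 115 ≡ 6; y = λ·(68 - 6) - 70 ≡ 38. → (6, 38)

(6, 38)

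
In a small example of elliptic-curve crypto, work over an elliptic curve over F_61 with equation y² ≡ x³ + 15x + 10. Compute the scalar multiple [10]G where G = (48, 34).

Double-and-add on 10 = (1010)₂. Start with G = (48, 34) for the leading 1-bit.
double: tangent at (48, 34): λ = (3·48² + 15)/(2·34) ≡ 34/7. 7⁻¹ ≡ 35 (mod 61), so λ ≡ 34·35 ≡ 31.
  x = λ² - 48 - 48 = 961 - 96 ≡ 11; y = λ·(48 - 11) - 34 ≡ 15. → (11, 15)
double: tangent at (11, 15): λ = (3·11² + 15)/(2·15) ≡ 12/30. 30⁻¹ ≡ 59 (mod 61), so λ ≡ 12·59 ≡ 37.
  x = λ² - 11 - 11 = 1369 - 22 ≡ 5; y = λ·(11 - 5) - 15 ≡ 24. → (5, 24)
add G: (5, 24) + (48, 34). λ = (34 - 24)/(48 - 5) ≡ 10/43 mod 61. 43⁻¹ ≡ 44 (mod 61), so λ ≡ 13.
  x = λ² - 5 - 48 = 169 - 53 ≡ 55; y = λ·(5 - 55) - 24 ≡ 58. → (55, 58)
double: tangent at (55, 58): λ = (3·55² + 15)/(2·58) ≡ 1/55. 55⁻¹ ≡ 10 (mod 61) since 55·10 = 550 ≡ 1, so λ ≡ 1·10 ≡ 10.
  x = λ² - 55 - 55 = 100 - 110 ≡ 51; y = λ·(55 - 51) - 58 ≡ 43. → (51, 43)

(51, 43)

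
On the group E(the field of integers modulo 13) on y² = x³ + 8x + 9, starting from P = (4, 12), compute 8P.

Repeated addition: build up to 8P.
2P: tangent at (4, 12): λ = (3·4² + 8)/(2·12) ≡ 4/11. 11⁻¹ ≡ 6 (mod 13), so λ ≡ 4·6 ≡ 11.
  x = λ² - 4 - 4 = 121 - 8 ≡ 9; y = λ·(4 - 9) - 12 ≡ 11. → (9, 11)
3P: (9, 11) + (4, 12). λ = (12 - 11)/(4 - 9) ≡ 1/8 mod 13. 8⁻¹ ≡ 5 (mod 13), so λ ≡ 5.
  x = λ² - 9 - 4 = 25 - 13 ≡ 12; y = λ·(9 - 12) - 11 ≡ 0. → (12, 0)
4P: (12, 0) + (4, 12). λ = (12 - 0)/(4 - 12) ≡ 12/5 mod 13. 5⁻¹ ≡ 8 (mod 13) since 5·8 = 40 ≡ 1, so λ ≡ 5.
  x = λ² - 12 - 4 = 25 - 16 ≡ 9; y = λ·(12 - 9) - 0 ≡ 2. → (9, 2)
5P: (9, 2) + (4, 12). λ = (12 - 2)/(4 - 9) ≡ 10/8 mod 13. 8⁻¹ ≡ 5 (mod 13), so λ ≡ 11.
  x = λ² - 9 - 4 = 121 - 13 ≡ 4; y = λ·(9 - 4) - 2 ≡ 1. → (4, 1)
6P: (4, 1) + (4, 12): same x and y₁ ≡ -y₂, so the sum is 𝒪.
7P: 𝒪 + (4, 12) = (4, 12) (identity).
8P: tangent at (4, 12): λ = (3·4² + 8)/(2·12) ≡ 4/11. 11⁻¹ ≡ 6 (mod 13), so λ ≡ 4·6 ≡ 11.
  x = λ² - 4 - 4 = 121 - 8 ≡ 9; y = λ·(4 - 9) - 12 ≡ 11. → (9, 11)

(9, 11)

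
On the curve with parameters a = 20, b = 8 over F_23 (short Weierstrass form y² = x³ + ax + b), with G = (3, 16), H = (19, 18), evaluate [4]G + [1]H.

First 4G:
Repeated addition: build up to 4G.
2G: tangent at (3, 16): λ = (3·3² + 20)/(2·16) ≡ 1/9. 9⁻¹ ≡ 18 (mod 23), so λ ≡ 1·18 ≡ 18.
  x = λ² - 3 - 3 = 324 - 6 ≡ 19; y = λ·(3 - 19) - 16 ≡ 18. → (19, 18)
3G: (19, 18) + (3, 16). λ = (16 - 18)/(3 - 19) ≡ 21/7 mod 23. 7⁻¹ ≡ 10 (mod 23), so λ ≡ 3.
  x = λ² - 19 - 3 = 9 - 22 ≡ 10; y = λ·(19 - 10) - 18 ≡ 9. → (10, 9)
4G: (10, 9) + (3, 16). λ = (16 - 9)/(3 - 10) ≡ 7/16 mod 23. 16⁻¹ ≡ 13 (mod 23), so λ ≡ 22.
  x = λ² - 10 - 3 = 484 - 13 ≡ 11; y = λ·(10 - 11) - 9 ≡ 15. → (11, 15)
4G = (11, 15).
Finally 4G + H:
(11, 15) + (19, 18). λ = (18 - 15)/(19 - 11) ≡ 3/8 mod 23. 8⁻¹ ≡ 3 (mod 23), so λ ≡ 9.
  x = λ² - 11 - 19 = 81 - 30 ≡ 5; y = λ·(11 - 5) - 15 ≡ 16. → (5, 16)

(5, 16)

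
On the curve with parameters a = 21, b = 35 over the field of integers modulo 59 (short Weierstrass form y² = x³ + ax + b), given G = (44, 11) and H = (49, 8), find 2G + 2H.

O

First 2G:
Repeated addition: build up to 2G.
2G: tangent at (44, 11): λ = (3·44² + 21)/(2·11) ≡ 47/22. 22⁻¹ ≡ 51 (mod 59), so λ ≡ 47·51 ≡ 37.
  x = λ² - 44 - 44 = 1369 - 88 ≡ 42; y = λ·(44 - 42) - 11 ≡ 4. → (42, 4)
2G = (42, 4).
Next 2H:
Repeated addition: build up to 2H.
2H: tangent at (49, 8): λ = (3·49² + 21)/(2·8) ≡ 26/16. 16⁻¹ ≡ 48 (mod 59) since 16·48 = 768 ≡ 1, so λ ≡ 26·48 ≡ 9.
  x = λ² - 49 - 49 = 81 - 98 ≡ 42; y = λ·(49 - 42) - 8 ≡ 55. → (42, 55)
2H = (42, 55).
Finally 2G + 2H:
(42, 4) + (42, 55): same x and y₁ ≡ -y₂, so the sum is the point at infinity.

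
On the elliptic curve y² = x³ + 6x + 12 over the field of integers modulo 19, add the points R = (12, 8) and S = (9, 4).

(4, 9)

(12, 8) + (9, 4). λ = (4 - 8)/(9 - 12) ≡ 15/16 mod 19. 16⁻¹ ≡ 6 (mod 19) since 16·6 = 96 ≡ 1, so λ ≡ 14.
  x = λ² - 12 - 9 = 196 - 21 ≡ 4; y = λ·(12 - 4) - 8 ≡ 9. → (4, 9)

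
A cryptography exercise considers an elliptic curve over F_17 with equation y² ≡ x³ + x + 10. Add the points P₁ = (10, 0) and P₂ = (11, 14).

(10, 0) + (11, 14). λ = (14 - 0)/(11 - 10) ≡ 14/1 mod 17. 1⁻¹ ≡ 1 (mod 17), so λ ≡ 14.
  x = λ² - 10 - 11 = 196 - 21 ≡ 5; y = λ·(10 - 5) - 0 ≡ 2. → (5, 2)

(5, 2)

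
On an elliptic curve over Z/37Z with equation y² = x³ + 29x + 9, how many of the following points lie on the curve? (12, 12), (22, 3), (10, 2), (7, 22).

1

(12, 12): 12² ≡ 33, rhs ≡ 13 → off.
(22, 3): 3² ≡ 9, rhs ≡ 10 → off.
(10, 2): 2² ≡ 4, rhs ≡ 4 → on.
(7, 22): 22² ≡ 3, rhs ≡ 0 → off.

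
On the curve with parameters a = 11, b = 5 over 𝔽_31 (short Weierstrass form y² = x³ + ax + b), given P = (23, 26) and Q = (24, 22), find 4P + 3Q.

(28, 10)

First 4P:
Repeated addition: build up to 4P.
2P: tangent at (23, 26): λ = (3·23² + 11)/(2·26) ≡ 17/21. 21⁻¹ ≡ 3 (mod 31) since 21·3 = 63 ≡ 1, so λ ≡ 17·3 ≡ 20.
  x = λ² - 23 - 23 = 400 - 46 ≡ 13; y = λ·(23 - 13) - 26 ≡ 19. → (13, 19)
3P: (13, 19) + (23, 26). λ = (26 - 19)/(23 - 13) ≡ 7/10 mod 31. 10⁻¹ ≡ 28 (mod 31), so λ ≡ 10.
  x = λ² - 13 - 23 = 100 - 36 ≡ 2; y = λ·(13 - 2) - 19 ≡ 29. → (2, 29)
4P: (2, 29) + (23, 26). λ = (26 - 29)/(23 - 2) ≡ 28/21 mod 31. 21⁻¹ ≡ 3 (mod 31), so λ ≡ 22.
  x = λ² - 2 - 23 = 484 - 25 ≡ 25; y = λ·(2 - 25) - 29 ≡ 23. → (25, 23)
4P = (25, 23).
Next 3Q:
Repeated addition: build up to 3Q.
2Q: tangent at (24, 22): λ = (3·24² + 11)/(2·22) ≡ 3/13. 13⁻¹ ≡ 12 (mod 31), so λ ≡ 3·12 ≡ 5.
  x = λ² - 24 - 24 = 25 - 48 ≡ 8; y = λ·(24 - 8) - 22 ≡ 27. → (8, 27)
3Q: (8, 27) + (24, 22). λ = (22 - 27)/(24 - 8) ≡ 26/16 mod 31. 16⁻¹ ≡ 2 (mod 31) since 16·2 = 32 ≡ 1, so λ ≡ 21.
  x = λ² - 8 - 24 = 441 - 32 ≡ 6; y = λ·(8 - 6) - 27 ≡ 15. → (6, 15)
3Q = (6, 15).
Finally 4P + 3Q:
(25, 23) + (6, 15). λ = (15 - 23)/(6 - 25) ≡ 23/12 mod 31. 12⁻¹ ≡ 13 (mod 31) since 12·13 = 156 ≡ 1, so λ ≡ 20.
  x = λ² - 25 - 6 = 400 - 31 ≡ 28; y = λ·(25 - 28) - 23 ≡ 10. → (28, 10)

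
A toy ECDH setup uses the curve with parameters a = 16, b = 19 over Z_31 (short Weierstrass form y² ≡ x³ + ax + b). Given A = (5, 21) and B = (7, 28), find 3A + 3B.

First 3A:
Repeated addition: build up to 3A.
2A: tangent at (5, 21): λ = (3·5² + 16)/(2·21) ≡ 29/11. 11⁻¹ ≡ 17 (mod 31) since 11·17 = 187 ≡ 1, so λ ≡ 29·17 ≡ 28.
  x = λ² - 5 - 5 = 784 - 10 ≡ 30; y = λ·(5 - 30) - 21 ≡ 23. → (30, 23)
3A: (30, 23) + (5, 21). λ = (21 - 23)/(5 - 30) ≡ 29/6 mod 31. 6⁻¹ ≡ 26 (mod 31), so λ ≡ 10.
  x = λ² - 30 - 5 = 100 - 35 ≡ 3; y = λ·(30 - 3) - 23 ≡ 30. → (3, 30)
3A = (3, 30).
Next 3B:
Repeated addition: build up to 3B.
2B: tangent at (7, 28): λ = (3·7² + 16)/(2·28) ≡ 8/25. 25⁻¹ ≡ 5 (mod 31) since 25·5 = 125 ≡ 1, so λ ≡ 8·5 ≡ 9.
  x = λ² - 7 - 7 = 81 - 14 ≡ 5; y = λ·(7 - 5) - 28 ≡ 21. → (5, 21)
3B: (5, 21) + (7, 28). λ = (28 - 21)/(7 - 5) ≡ 7/2 mod 31. 2⁻¹ ≡ 16 (mod 31), so λ ≡ 19.
  x = λ² - 5 - 7 = 361 - 12 ≡ 8; y = λ·(5 - 8) - 21 ≡ 15. → (8, 15)
3B = (8, 15).
Finally 3A + 3B:
(3, 30) + (8, 15). λ = (15 - 30)/(8 - 3) ≡ 16/5 mod 31. 5⁻¹ ≡ 25 (mod 31), so λ ≡ 28.
  x = λ² - 3 - 8 = 784 - 11 ≡ 29; y = λ·(3 - 29) - 30 ≡ 17. → (29, 17)

(29, 17)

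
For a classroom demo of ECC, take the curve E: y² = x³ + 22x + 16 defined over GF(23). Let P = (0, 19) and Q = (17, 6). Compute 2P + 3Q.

First 2P:
Repeated addition: build up to 2P.
2P: tangent at (0, 19): λ = (3·0² + 22)/(2·19) ≡ 22/15. 15⁻¹ ≡ 20 (mod 23), so λ ≡ 22·20 ≡ 3.
  x = λ² - 0 - 0 = 9 - 0 ≡ 9; y = λ·(0 - 9) - 19 ≡ 0. → (9, 0)
2P = (9, 0).
Next 3Q:
Repeated addition: build up to 3Q.
2Q: tangent at (17, 6): λ = (3·17² + 22)/(2·6) ≡ 15/12. 12⁻¹ ≡ 2 (mod 23) since 12·2 = 24 ≡ 1, so λ ≡ 15·2 ≡ 7.
  x = λ² - 17 - 17 = 49 - 34 ≡ 15; y = λ·(17 - 15) - 6 ≡ 8. → (15, 8)
3Q: (15, 8) + (17, 6). λ = (6 - 8)/(17 - 15) ≡ 21/2 mod 23. 2⁻¹ ≡ 12 (mod 23) since 2·12 = 24 ≡ 1, so λ ≡ 22.
  x = λ² - 15 - 17 = 484 - 32 ≡ 15; y = λ·(15 - 15) - 8 ≡ 15. → (15, 15)
3Q = (15, 15).
Finally 2P + 3Q:
(9, 0) + (15, 15). λ = (15 - 0)/(15 - 9) ≡ 15/6 mod 23. 6⁻¹ ≡ 4 (mod 23) since 6·4 = 24 ≡ 1, so λ ≡ 14.
  x = λ² - 9 - 15 = 196 - 24 ≡ 11; y = λ·(9 - 11) - 0 ≡ 18. → (11, 18)

(11, 18)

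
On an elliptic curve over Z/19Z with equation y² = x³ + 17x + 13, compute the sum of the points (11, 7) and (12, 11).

(11, 7) + (12, 11). λ = (11 - 7)/(12 - 11) ≡ 4/1 mod 19. 1⁻¹ ≡ 1 (mod 19), so λ ≡ 4.
  x = λ² - 11 - 12 = 16 - 23 ≡ 12; y = λ·(11 - 12) - 7 ≡ 8. → (12, 8)

(12, 8)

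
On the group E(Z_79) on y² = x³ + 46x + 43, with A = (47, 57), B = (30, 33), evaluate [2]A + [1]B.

First 2A:
Repeated addition: build up to 2A.
2A: tangent at (47, 57): λ = (3·47² + 46)/(2·57) ≡ 37/35. 35⁻¹ ≡ 70 (mod 79), so λ ≡ 37·70 ≡ 62.
  x = λ² - 47 - 47 = 3844 - 94 ≡ 37; y = λ·(47 - 37) - 57 ≡ 10. → (37, 10)
2A = (37, 10).
Finally 2A + B:
(37, 10) + (30, 33). λ = (33 - 10)/(30 - 37) ≡ 23/72 mod 79. 72⁻¹ ≡ 45 (mod 79), so λ ≡ 8.
  x = λ² - 37 - 30 = 64 - 67 ≡ 76; y = λ·(37 - 76) - 10 ≡ 73. → (76, 73)

(76, 73)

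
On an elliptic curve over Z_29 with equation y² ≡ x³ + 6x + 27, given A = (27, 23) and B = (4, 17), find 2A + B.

(27, 6)

First 2A:
Repeated addition: build up to 2A.
2A: tangent at (27, 23): λ = (3·27² + 6)/(2·23) ≡ 18/17. 17⁻¹ ≡ 12 (mod 29), so λ ≡ 18·12 ≡ 13.
  x = λ² - 27 - 27 = 169 - 54 ≡ 28; y = λ·(27 - 28) - 23 ≡ 22. → (28, 22)
2A = (28, 22).
Finally 2A + B:
(28, 22) + (4, 17). λ = (17 - 22)/(4 - 28) ≡ 24/5 mod 29. 5⁻¹ ≡ 6 (mod 29) since 5·6 = 30 ≡ 1, so λ ≡ 28.
  x = λ² - 28 - 4 = 784 - 32 ≡ 27; y = λ·(28 - 27) - 22 ≡ 6. → (27, 6)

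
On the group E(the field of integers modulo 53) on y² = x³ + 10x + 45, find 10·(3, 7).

(21, 33)

Write Q = (3, 7).
Repeated addition: build up to 10Q.
2Q: tangent at (3, 7): λ = (3·3² + 10)/(2·7) ≡ 37/14. 14⁻¹ ≡ 19 (mod 53) since 14·19 = 266 ≡ 1, so λ ≡ 37·19 ≡ 14.
  x = λ² - 3 - 3 = 196 - 6 ≡ 31; y = λ·(3 - 31) - 7 ≡ 25. → (31, 25)
3Q: (31, 25) + (3, 7). λ = (7 - 25)/(3 - 31) ≡ 35/25 mod 53. 25⁻¹ ≡ 17 (mod 53), so λ ≡ 12.
  x = λ² - 31 - 3 = 144 - 34 ≡ 4; y = λ·(31 - 4) - 25 ≡ 34. → (4, 34)
4Q: (4, 34) + (3, 7). λ = (7 - 34)/(3 - 4) ≡ 26/52 mod 53. 52⁻¹ ≡ 52 (mod 53), so λ ≡ 27.
  x = λ² - 4 - 3 = 729 - 7 ≡ 33; y = λ·(4 - 33) - 34 ≡ 31. → (33, 31)
5Q: (33, 31) + (3, 7). λ = (7 - 31)/(3 - 33) ≡ 29/23 mod 53. 23⁻¹ ≡ 30 (mod 53), so λ ≡ 22.
  x = λ² - 33 - 3 = 484 - 36 ≡ 24; y = λ·(33 - 24) - 31 ≡ 8. → (24, 8)
6Q: (24, 8) + (3, 7). λ = (7 - 8)/(3 - 24) ≡ 52/32 mod 53. 32⁻¹ ≡ 5 (mod 53), so λ ≡ 48.
  x = λ² - 24 - 3 = 2304 - 27 ≡ 51; y = λ·(24 - 51) - 8 ≡ 21. → (51, 21)
7Q: (51, 21) + (3, 7). λ = (7 - 21)/(3 - 51) ≡ 39/5 mod 53. 5⁻¹ ≡ 32 (mod 53) since 5·32 = 160 ≡ 1, so λ ≡ 29.
  x = λ² - 51 - 3 = 841 - 54 ≡ 45; y = λ·(51 - 45) - 21 ≡ 47. → (45, 47)
8Q: (45, 47) + (3, 7). λ = (7 - 47)/(3 - 45) ≡ 13/11 mod 53. 11⁻¹ ≡ 29 (mod 53), so λ ≡ 6.
  x = λ² - 45 - 3 = 36 - 48 ≡ 41; y = λ·(45 - 41) - 47 ≡ 30. → (41, 30)
9Q: (41, 30) + (3, 7). λ = (7 - 30)/(3 - 41) ≡ 30/15 mod 53. 15⁻¹ ≡ 46 (mod 53), so λ ≡ 2.
  x = λ² - 41 - 3 = 4 - 44 ≡ 13; y = λ·(41 - 13) - 30 ≡ 26. → (13, 26)
10Q: (13, 26) + (3, 7). λ = (7 - 26)/(3 - 13) ≡ 34/43 mod 53. 43⁻¹ ≡ 37 (mod 53), so λ ≡ 39.
  x = λ² - 13 - 3 = 1521 - 16 ≡ 21; y = λ·(13 - 21) - 26 ≡ 33. → (21, 33)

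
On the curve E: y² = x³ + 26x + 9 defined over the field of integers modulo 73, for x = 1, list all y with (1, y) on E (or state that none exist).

x³ + 26x + 9 = 36 ≡ 36 (mod 73).
Square roots of 36 mod 73: 6 and 67 (since 6² = 36 ≡ 36).

6, 67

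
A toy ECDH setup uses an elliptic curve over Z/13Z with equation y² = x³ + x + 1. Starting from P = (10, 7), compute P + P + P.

O

Repeated addition: build up to 3P.
2P: tangent at (10, 7): λ = (3·10² + 1)/(2·7) ≡ 2/1. 1⁻¹ ≡ 1 (mod 13), so λ ≡ 2·1 ≡ 2.
  x = λ² - 10 - 10 = 4 - 20 ≡ 10; y = λ·(10 - 10) - 7 ≡ 6. → (10, 6)
3P: (10, 6) + (10, 7): same x and y₁ ≡ -y₂, so the sum is 𝒪.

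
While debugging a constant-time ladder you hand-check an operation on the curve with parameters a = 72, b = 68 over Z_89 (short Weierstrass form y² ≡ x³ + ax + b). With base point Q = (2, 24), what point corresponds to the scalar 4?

Double-and-add on 4 = (100)₂. Start with Q = (2, 24) for the leading 1-bit.
double: tangent at (2, 24): λ = (3·2² + 72)/(2·24) ≡ 84/48. 48⁻¹ ≡ 13 (mod 89), so λ ≡ 84·13 ≡ 24.
  x = λ² - 2 - 2 = 576 - 4 ≡ 38; y = λ·(2 - 38) - 24 ≡ 2. → (38, 2)
double: tangent at (38, 2): λ = (3·38² + 72)/(2·2) ≡ 43/4. 4⁻¹ ≡ 67 (mod 89), so λ ≡ 43·67 ≡ 33.
  x = λ² - 38 - 38 = 1089 - 76 ≡ 34; y = λ·(38 - 34) - 2 ≡ 41. → (34, 41)

(34, 41)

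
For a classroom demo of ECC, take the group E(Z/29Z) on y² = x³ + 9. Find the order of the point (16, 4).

2P: tangent at (16, 4): λ = (3·16² + 0)/(2·4) ≡ 14/8. 8⁻¹ ≡ 11 (mod 29), so λ ≡ 14·11 ≡ 9.
  x = λ² - 16 - 16 = 81 - 32 ≡ 20; y = λ·(16 - 20) - 4 ≡ 18. → (20, 18)
3P: (20, 18) + (16, 4). λ = (4 - 18)/(16 - 20) ≡ 15/25 mod 29. 25⁻¹ ≡ 7 (mod 29) since 25·7 = 175 ≡ 1, so λ ≡ 18.
  x = λ² - 20 - 16 = 324 - 36 ≡ 27; y = λ·(20 - 27) - 18 ≡ 1. → (27, 1)
4P: (27, 1) + (16, 4). λ = (4 - 1)/(16 - 27) ≡ 3/18 mod 29. 18⁻¹ ≡ 21 (mod 29) since 18·21 = 378 ≡ 1, so λ ≡ 5.
  x = λ² - 27 - 16 = 25 - 43 ≡ 11; y = λ·(27 - 11) - 1 ≡ 21. → (11, 21)
5P: (11, 21) + (16, 4). λ = (4 - 21)/(16 - 11) ≡ 12/5 mod 29. 5⁻¹ ≡ 6 (mod 29), so λ ≡ 14.
  x = λ² - 11 - 16 = 196 - 27 ≡ 24; y = λ·(11 - 24) - 21 ≡ 0. → (24, 0)
6P: (24, 0) + (16, 4). λ = (4 - 0)/(16 - 24) ≡ 4/21 mod 29. 21⁻¹ ≡ 18 (mod 29), so λ ≡ 14.
  x = λ² - 24 - 16 = 196 - 40 ≡ 11; y = λ·(24 - 11) - 0 ≡ 8. → (11, 8)
7P: (11, 8) + (16, 4). λ = (4 - 8)/(16 - 11) ≡ 25/5 mod 29. 5⁻¹ ≡ 6 (mod 29) since 5·6 = 30 ≡ 1, so λ ≡ 5.
  x = λ² - 11 - 16 = 25 - 27 ≡ 27; y = λ·(11 - 27) - 8 ≡ 28. → (27, 28)
8P: (27, 28) + (16, 4). λ = (4 - 28)/(16 - 27) ≡ 5/18 mod 29. 18⁻¹ ≡ 21 (mod 29) since 18·21 = 378 ≡ 1, so λ ≡ 18.
  x = λ² - 27 - 16 = 324 - 43 ≡ 20; y = λ·(27 - 20) - 28 ≡ 11. → (20, 11)
9P: (20, 11) + (16, 4). λ = (4 - 11)/(16 - 20) ≡ 22/25 mod 29. 25⁻¹ ≡ 7 (mod 29), so λ ≡ 9.
  x = λ² - 20 - 16 = 81 - 36 ≡ 16; y = λ·(20 - 16) - 11 ≡ 25. → (16, 25)
10P: (16, 25) + (16, 4): same x and y₁ ≡ -y₂, so the sum is O.
10P = O, so the order is 10.

10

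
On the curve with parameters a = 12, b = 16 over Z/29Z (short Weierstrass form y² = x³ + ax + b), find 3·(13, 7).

Write P = (13, 7).
Repeated addition: build up to 3P.
2P: tangent at (13, 7): λ = (3·13² + 12)/(2·7) ≡ 26/14. 14⁻¹ ≡ 27 (mod 29) since 14·27 = 378 ≡ 1, so λ ≡ 26·27 ≡ 6.
  x = λ² - 13 - 13 = 36 - 26 ≡ 10; y = λ·(13 - 10) - 7 ≡ 11. → (10, 11)
3P: (10, 11) + (13, 7). λ = (7 - 11)/(13 - 10) ≡ 25/3 mod 29. 3⁻¹ ≡ 10 (mod 29), so λ ≡ 18.
  x = λ² - 10 - 13 = 324 - 23 ≡ 11; y = λ·(10 - 11) - 11 ≡ 0. → (11, 0)

(11, 0)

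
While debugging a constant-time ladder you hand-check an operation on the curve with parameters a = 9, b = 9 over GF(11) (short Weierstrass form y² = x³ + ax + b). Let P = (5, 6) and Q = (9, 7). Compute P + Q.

(6, 2)

(5, 6) + (9, 7). λ = (7 - 6)/(9 - 5) ≡ 1/4 mod 11. 4⁻¹ ≡ 3 (mod 11), so λ ≡ 3.
  x = λ² - 5 - 9 = 9 - 14 ≡ 6; y = λ·(5 - 6) - 6 ≡ 2. → (6, 2)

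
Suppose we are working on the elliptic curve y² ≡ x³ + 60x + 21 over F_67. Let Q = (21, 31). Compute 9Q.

(46, 35)

Double-and-add on 9 = (1001)₂. Start with Q = (21, 31) for the leading 1-bit.
double: tangent at (21, 31): λ = (3·21² + 60)/(2·31) ≡ 43/62. 62⁻¹ ≡ 40 (mod 67) since 62·40 = 2480 ≡ 1, so λ ≡ 43·40 ≡ 45.
  x = λ² - 21 - 21 = 2025 - 42 ≡ 40; y = λ·(21 - 40) - 31 ≡ 52. → (40, 52)
double: tangent at (40, 52): λ = (3·40² + 60)/(2·52) ≡ 36/37. 37⁻¹ ≡ 29 (mod 67) since 37·29 = 1073 ≡ 1, so λ ≡ 36·29 ≡ 39.
  x = λ² - 40 - 40 = 1521 - 80 ≡ 34; y = λ·(40 - 34) - 52 ≡ 48. → (34, 48)
double: tangent at (34, 48): λ = (3·34² + 60)/(2·48) ≡ 44/29. 29⁻¹ ≡ 37 (mod 67) since 29·37 = 1073 ≡ 1, so λ ≡ 44·37 ≡ 20.
  x = λ² - 34 - 34 = 400 - 68 ≡ 64; y = λ·(34 - 64) - 48 ≡ 22. → (64, 22)
add Q: (64, 22) + (21, 31). λ = (31 - 22)/(21 - 64) ≡ 9/24 mod 67. 24⁻¹ ≡ 14 (mod 67) since 24·14 = 336 ≡ 1, so λ ≡ 59.
  x = λ² - 64 - 21 = 3481 - 85 ≡ 46; y = λ·(64 - 46) - 22 ≡ 35. → (46, 35)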